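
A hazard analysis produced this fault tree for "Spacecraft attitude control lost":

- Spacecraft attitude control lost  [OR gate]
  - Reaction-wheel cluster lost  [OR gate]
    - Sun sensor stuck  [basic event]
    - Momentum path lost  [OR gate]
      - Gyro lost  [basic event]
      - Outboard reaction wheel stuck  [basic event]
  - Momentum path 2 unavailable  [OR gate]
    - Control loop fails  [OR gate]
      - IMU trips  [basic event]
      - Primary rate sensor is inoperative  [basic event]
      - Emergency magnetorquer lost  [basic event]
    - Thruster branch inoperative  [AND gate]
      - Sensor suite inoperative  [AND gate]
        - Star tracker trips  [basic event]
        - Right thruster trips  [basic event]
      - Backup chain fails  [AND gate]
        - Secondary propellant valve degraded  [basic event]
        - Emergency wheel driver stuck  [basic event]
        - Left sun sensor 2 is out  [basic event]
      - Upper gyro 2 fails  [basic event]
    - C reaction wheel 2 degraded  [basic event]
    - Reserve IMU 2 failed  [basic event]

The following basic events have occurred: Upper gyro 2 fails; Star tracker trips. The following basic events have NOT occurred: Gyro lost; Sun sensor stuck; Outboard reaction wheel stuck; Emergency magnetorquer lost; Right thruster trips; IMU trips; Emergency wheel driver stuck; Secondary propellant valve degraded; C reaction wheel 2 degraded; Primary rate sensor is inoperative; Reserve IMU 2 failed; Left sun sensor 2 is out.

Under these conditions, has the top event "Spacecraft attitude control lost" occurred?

Momentum path lost [OR]: Gyro lost=not, Outboard reaction wheel stuck=not → no input occurs → does not occur.
Reaction-wheel cluster lost [OR]: Sun sensor stuck=not, Momentum path lost=not → no input occurs → does not occur.
Control loop fails [OR]: IMU trips=not, Primary rate sensor is inoperative=not, Emergency magnetorquer lost=not → no input occurs → does not occur.
Sensor suite inoperative [AND]: Star tracker trips=occurs, Right thruster trips=not → not all inputs occur → does not occur.
Backup chain fails [AND]: Secondary propellant valve degraded=not, Emergency wheel driver stuck=not, Left sun sensor 2 is out=not → not all inputs occur → does not occur.
Thruster branch inoperative [AND]: Sensor suite inoperative=not, Backup chain fails=not, Upper gyro 2 fails=occurs → not all inputs occur → does not occur.
Momentum path 2 unavailable [OR]: Control loop fails=not, Thruster branch inoperative=not, C reaction wheel 2 degraded=not, Reserve IMU 2 failed=not → no input occurs → does not occur.
Spacecraft attitude control lost [OR]: Reaction-wheel cluster lost=not, Momentum path 2 unavailable=not → no input occurs → does not occur.

No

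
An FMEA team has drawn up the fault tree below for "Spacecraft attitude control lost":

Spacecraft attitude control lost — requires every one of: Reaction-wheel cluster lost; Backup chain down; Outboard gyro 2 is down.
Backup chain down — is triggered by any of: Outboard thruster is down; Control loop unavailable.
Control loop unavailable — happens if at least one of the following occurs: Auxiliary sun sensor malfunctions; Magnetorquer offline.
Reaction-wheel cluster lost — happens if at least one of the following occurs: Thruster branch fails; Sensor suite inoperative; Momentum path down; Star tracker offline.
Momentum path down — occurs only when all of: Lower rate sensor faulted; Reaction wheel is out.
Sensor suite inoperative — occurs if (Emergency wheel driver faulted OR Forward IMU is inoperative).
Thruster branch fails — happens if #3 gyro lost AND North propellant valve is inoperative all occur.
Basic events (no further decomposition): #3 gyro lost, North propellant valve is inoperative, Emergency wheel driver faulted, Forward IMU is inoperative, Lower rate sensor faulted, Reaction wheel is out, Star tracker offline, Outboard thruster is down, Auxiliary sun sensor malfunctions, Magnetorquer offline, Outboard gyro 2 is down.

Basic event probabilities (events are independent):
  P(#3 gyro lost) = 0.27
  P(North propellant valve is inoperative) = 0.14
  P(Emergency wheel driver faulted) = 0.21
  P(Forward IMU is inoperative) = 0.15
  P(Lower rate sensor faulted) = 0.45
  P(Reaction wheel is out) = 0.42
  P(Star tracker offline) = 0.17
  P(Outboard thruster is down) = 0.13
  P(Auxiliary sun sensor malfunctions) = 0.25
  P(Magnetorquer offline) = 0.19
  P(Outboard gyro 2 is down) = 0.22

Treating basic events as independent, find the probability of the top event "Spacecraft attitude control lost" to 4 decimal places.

P(Thruster branch fails) [AND] = 0.27 × 0.14 = 0.037800
P(Sensor suite inoperative) [OR] = 1 − (1−0.21) × (1−0.15) = 0.328500
P(Momentum path down) [AND] = 0.45 × 0.42 = 0.189000
P(Reaction-wheel cluster lost) [OR] = 1 − (1−0.037800) × (1−0.328500) × (1−0.189000) × (1−0.17) = 0.565079
P(Control loop unavailable) [OR] = 1 − (1−0.25) × (1−0.19) = 0.392500
P(Backup chain down) [OR] = 1 − (1−0.13) × (1−0.392500) = 0.471475
P(Spacecraft attitude control lost) [AND] = 0.565079 × 0.471475 × 0.22 = 0.058613
Rounded to 4 decimal places: P(Spacecraft attitude control lost) ≈ 0.0586.

0.0586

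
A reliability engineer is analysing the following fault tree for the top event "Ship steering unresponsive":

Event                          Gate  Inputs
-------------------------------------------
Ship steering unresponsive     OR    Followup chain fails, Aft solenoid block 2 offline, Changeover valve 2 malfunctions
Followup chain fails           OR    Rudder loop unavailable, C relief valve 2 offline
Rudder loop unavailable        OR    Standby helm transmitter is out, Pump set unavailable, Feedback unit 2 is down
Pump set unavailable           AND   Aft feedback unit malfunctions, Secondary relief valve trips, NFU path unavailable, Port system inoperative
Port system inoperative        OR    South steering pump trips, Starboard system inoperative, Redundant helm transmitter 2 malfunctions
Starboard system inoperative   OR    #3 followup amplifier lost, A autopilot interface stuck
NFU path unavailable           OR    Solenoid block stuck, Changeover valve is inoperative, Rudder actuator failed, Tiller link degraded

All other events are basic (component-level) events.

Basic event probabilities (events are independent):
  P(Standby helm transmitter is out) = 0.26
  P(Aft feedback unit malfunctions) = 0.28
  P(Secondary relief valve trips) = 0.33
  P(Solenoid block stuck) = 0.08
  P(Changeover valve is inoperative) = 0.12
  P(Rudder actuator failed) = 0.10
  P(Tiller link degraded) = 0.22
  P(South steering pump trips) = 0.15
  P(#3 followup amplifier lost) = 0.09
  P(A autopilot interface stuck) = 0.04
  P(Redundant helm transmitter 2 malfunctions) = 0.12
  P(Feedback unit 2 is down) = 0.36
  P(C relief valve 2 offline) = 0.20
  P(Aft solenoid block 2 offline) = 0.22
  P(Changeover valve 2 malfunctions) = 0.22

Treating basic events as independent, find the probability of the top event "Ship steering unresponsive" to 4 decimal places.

0.7727

P(NFU path unavailable) [OR] = 1 − (1−0.08) × (1−0.12) × (1−0.10) × (1−0.22) = 0.431661
P(Starboard system inoperative) [OR] = 1 − (1−0.09) × (1−0.04) = 0.126400
P(Port system inoperative) [OR] = 1 − (1−0.15) × (1−0.126400) × (1−0.12) = 0.346547
P(Pump set unavailable) [AND] = 0.28 × 0.33 × 0.431661 × 0.346547 = 0.013822
P(Rudder loop unavailable) [OR] = 1 − (1−0.26) × (1−0.013822) × (1−0.36) = 0.532946
P(Followup chain fails) [OR] = 1 − (1−0.532946) × (1−0.20) = 0.626357
P(Ship steering unresponsive) [OR] = 1 − (1−0.626357) × (1−0.22) × (1−0.22) = 0.772676
Rounded to 4 decimal places: P(Ship steering unresponsive) ≈ 0.7727.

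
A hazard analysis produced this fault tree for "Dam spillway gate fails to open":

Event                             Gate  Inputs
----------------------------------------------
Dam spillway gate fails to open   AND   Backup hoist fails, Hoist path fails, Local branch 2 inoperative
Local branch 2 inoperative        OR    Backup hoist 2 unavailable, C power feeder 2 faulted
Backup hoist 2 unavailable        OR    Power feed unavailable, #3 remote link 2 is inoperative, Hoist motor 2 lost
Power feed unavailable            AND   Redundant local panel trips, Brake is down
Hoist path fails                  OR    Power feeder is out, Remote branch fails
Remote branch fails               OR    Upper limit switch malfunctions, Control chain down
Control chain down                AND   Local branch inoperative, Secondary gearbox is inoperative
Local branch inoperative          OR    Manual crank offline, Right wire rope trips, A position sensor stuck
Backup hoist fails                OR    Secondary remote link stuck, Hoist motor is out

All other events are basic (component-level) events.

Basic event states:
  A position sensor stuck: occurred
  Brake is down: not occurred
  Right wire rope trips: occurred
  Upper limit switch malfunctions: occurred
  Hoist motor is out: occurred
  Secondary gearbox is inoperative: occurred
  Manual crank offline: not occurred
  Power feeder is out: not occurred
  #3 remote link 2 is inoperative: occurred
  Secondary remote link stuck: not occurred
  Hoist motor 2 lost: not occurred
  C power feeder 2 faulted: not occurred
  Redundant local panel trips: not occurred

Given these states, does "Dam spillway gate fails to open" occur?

Yes

Backup hoist fails [OR]: Secondary remote link stuck=not, Hoist motor is out=occurs → at least one input occurs → occurs.
Local branch inoperative [OR]: Manual crank offline=not, Right wire rope trips=occurs, A position sensor stuck=occurs → at least one input occurs → occurs.
Control chain down [AND]: Local branch inoperative=occurs, Secondary gearbox is inoperative=occurs → all inputs occur → occurs.
Remote branch fails [OR]: Upper limit switch malfunctions=occurs, Control chain down=occurs → at least one input occurs → occurs.
Hoist path fails [OR]: Power feeder is out=not, Remote branch fails=occurs → at least one input occurs → occurs.
Power feed unavailable [AND]: Redundant local panel trips=not, Brake is down=not → not all inputs occur → does not occur.
Backup hoist 2 unavailable [OR]: Power feed unavailable=not, #3 remote link 2 is inoperative=occurs, Hoist motor 2 lost=not → at least one input occurs → occurs.
Local branch 2 inoperative [OR]: Backup hoist 2 unavailable=occurs, C power feeder 2 faulted=not → at least one input occurs → occurs.
Dam spillway gate fails to open [AND]: Backup hoist fails=occurs, Hoist path fails=occurs, Local branch 2 inoperative=occurs → all inputs occur → occurs.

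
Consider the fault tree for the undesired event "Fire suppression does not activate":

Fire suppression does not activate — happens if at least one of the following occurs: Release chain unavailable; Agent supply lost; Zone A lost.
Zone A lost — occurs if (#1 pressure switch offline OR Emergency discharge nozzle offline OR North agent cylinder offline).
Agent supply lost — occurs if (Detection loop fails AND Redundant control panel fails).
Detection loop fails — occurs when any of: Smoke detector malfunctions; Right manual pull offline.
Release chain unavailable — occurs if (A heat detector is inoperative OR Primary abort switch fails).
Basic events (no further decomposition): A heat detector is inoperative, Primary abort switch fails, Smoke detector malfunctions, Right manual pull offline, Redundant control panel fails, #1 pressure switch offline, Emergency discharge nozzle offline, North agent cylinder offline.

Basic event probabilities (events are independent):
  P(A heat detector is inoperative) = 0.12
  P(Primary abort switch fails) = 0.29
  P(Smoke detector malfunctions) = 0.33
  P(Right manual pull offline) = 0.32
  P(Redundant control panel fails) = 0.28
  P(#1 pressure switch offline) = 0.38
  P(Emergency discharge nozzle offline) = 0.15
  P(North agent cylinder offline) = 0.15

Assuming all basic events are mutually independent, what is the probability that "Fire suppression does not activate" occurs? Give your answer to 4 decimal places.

0.7628

P(Release chain unavailable) [OR] = 1 − (1−0.12) × (1−0.29) = 0.375200
P(Detection loop fails) [OR] = 1 − (1−0.33) × (1−0.32) = 0.544400
P(Agent supply lost) [AND] = 0.544400 × 0.28 = 0.152432
P(Zone A lost) [OR] = 1 − (1−0.38) × (1−0.15) × (1−0.15) = 0.552050
P(Fire suppression does not activate) [OR] = 1 − (1−0.375200) × (1−0.152432) × (1−0.552050) = 0.762783
Rounded to 4 decimal places: P(Fire suppression does not activate) ≈ 0.7628.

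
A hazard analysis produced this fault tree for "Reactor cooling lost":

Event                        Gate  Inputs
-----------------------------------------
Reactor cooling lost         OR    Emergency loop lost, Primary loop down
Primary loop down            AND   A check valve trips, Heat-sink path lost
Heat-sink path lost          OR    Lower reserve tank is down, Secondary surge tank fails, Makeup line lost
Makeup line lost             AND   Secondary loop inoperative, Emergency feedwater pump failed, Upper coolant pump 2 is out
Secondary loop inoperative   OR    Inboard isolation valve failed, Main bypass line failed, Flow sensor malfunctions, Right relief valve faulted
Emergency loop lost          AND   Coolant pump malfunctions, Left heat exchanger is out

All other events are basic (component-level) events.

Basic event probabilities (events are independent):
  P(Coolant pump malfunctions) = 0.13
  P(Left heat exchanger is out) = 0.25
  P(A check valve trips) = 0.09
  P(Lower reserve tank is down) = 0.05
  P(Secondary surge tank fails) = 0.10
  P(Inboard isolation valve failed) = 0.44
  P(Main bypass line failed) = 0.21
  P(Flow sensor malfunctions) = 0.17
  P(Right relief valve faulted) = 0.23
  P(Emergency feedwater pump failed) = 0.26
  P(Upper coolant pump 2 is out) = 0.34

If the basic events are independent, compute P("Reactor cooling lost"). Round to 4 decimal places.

0.0498

P(Emergency loop lost) [AND] = 0.13 × 0.25 = 0.032500
P(Secondary loop inoperative) [OR] = 1 − (1−0.44) × (1−0.21) × (1−0.17) × (1−0.23) = 0.717262
P(Makeup line lost) [AND] = 0.717262 × 0.26 × 0.34 = 0.063406
P(Heat-sink path lost) [OR] = 1 − (1−0.05) × (1−0.10) × (1−0.063406) = 0.199212
P(Primary loop down) [AND] = 0.09 × 0.199212 = 0.017929
P(Reactor cooling lost) [OR] = 1 − (1−0.032500) × (1−0.017929) = 0.049846
Rounded to 4 decimal places: P(Reactor cooling lost) ≈ 0.0498.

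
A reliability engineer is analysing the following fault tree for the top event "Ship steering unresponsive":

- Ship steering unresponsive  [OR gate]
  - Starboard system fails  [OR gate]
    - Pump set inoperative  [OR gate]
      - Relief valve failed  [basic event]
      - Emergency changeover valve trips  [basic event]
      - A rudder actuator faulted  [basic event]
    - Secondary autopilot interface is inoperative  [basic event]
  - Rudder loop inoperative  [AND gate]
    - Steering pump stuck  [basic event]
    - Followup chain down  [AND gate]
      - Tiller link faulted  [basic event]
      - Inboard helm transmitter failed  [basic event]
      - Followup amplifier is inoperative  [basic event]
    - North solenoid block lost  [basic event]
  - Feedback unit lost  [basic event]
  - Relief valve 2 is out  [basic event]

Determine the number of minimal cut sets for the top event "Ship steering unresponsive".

7

Pump set inoperative [OR]: union of children's cut sets → 3 cut set(s).
Starboard system fails [OR]: union of children's cut sets → 4 cut set(s).
Followup chain down [AND]: one cut set from each child combined → 1 × 1 × 1 = 1 cut set(s).
Rudder loop inoperative [AND]: one cut set from each child combined → 1 × 1 × 1 = 1 cut set(s).
Ship steering unresponsive [OR]: union of children's cut sets → 7 cut set(s).
Minimal cut sets: {Relief valve failed}; {Emergency changeover valve trips}; {A rudder actuator faulted}; {Secondary autopilot interface is inoperative}; {Followup amplifier is inoperative, Inboard helm transmitter failed, North solenoid block lost, Steering pump stuck, Tiller link faulted}; {Feedback unit lost}; {Relief valve 2 is out}.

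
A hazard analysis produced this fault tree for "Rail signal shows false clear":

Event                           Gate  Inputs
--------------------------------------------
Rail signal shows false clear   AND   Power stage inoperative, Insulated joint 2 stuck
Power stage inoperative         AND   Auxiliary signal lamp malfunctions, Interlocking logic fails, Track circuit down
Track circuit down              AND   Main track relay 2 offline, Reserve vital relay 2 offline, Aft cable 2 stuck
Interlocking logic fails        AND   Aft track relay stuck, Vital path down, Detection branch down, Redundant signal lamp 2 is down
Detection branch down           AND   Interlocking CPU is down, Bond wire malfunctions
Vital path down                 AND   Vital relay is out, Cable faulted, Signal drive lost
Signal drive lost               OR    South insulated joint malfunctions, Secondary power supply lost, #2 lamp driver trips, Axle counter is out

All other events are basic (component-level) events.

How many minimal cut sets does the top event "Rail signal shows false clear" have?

Signal drive lost [OR]: union of children's cut sets → 4 cut set(s).
Vital path down [AND]: one cut set from each child combined → 1 × 1 × 4 = 4 cut set(s).
Detection branch down [AND]: one cut set from each child combined → 1 × 1 = 1 cut set(s).
Interlocking logic fails [AND]: one cut set from each child combined → 1 × 4 × 1 × 1 = 4 cut set(s).
Track circuit down [AND]: one cut set from each child combined → 1 × 1 × 1 = 1 cut set(s).
Power stage inoperative [AND]: one cut set from each child combined → 1 × 4 × 1 = 4 cut set(s).
Rail signal shows false clear [AND]: one cut set from each child combined → 4 × 1 = 4 cut set(s).
Minimal cut sets: {Aft cable 2 stuck, Aft track relay stuck, Auxiliary signal lamp malfunctions, Bond wire malfunctions, Cable faulted, Insulated joint 2 stuck, Interlocking CPU is down, Main track relay 2 offline, Redundant signal lamp 2 is down, Reserve vital relay 2 offline, South insulated joint malfunctions, Vital relay is out}; {Aft cable 2 stuck, Aft track relay stuck, Auxiliary signal lamp malfunctions, Bond wire malfunctions, Cable faulted, Insulated joint 2 stuck, Interlocking CPU is down, Main track relay 2 offline, Redundant signal lamp 2 is down, Reserve vital relay 2 offline, Secondary power supply lost, Vital relay is out}; {#2 lamp driver trips, Aft cable 2 stuck, Aft track relay stuck, Auxiliary signal lamp malfunctions, Bond wire malfunctions, Cable faulted, Insulated joint 2 stuck, Interlocking CPU is down, Main track relay 2 offline, Redundant signal lamp 2 is down, Reserve vital relay 2 offline, Vital relay is out}; {Aft cable 2 stuck, Aft track relay stuck, Auxiliary signal lamp malfunctions, Axle counter is out, Bond wire malfunctions, Cable faulted, Insulated joint 2 stuck, Interlocking CPU is down, Main track relay 2 offline, Redundant signal lamp 2 is down, Reserve vital relay 2 offline, Vital relay is out}.

4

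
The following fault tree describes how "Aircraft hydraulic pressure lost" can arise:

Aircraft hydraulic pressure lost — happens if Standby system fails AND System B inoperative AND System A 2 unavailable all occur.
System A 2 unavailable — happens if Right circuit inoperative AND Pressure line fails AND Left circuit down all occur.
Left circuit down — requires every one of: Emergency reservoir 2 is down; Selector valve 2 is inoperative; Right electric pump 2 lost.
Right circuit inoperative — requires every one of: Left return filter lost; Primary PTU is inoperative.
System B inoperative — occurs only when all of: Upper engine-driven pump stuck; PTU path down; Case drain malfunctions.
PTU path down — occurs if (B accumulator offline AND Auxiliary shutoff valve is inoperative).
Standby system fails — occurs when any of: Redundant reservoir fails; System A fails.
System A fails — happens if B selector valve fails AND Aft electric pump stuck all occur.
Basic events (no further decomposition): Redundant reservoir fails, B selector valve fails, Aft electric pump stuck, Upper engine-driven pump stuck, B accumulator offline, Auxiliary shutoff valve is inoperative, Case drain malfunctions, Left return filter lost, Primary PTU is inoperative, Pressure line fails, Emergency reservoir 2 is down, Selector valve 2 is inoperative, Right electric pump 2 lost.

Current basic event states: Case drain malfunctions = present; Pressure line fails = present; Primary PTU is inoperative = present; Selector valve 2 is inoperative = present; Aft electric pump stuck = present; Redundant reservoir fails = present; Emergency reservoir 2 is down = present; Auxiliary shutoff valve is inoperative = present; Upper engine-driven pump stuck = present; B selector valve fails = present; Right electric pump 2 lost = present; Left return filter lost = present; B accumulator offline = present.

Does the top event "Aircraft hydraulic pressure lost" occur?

Yes

System A fails [AND]: B selector valve fails=occurs, Aft electric pump stuck=occurs → all inputs occur → occurs.
Standby system fails [OR]: Redundant reservoir fails=occurs, System A fails=occurs → at least one input occurs → occurs.
PTU path down [AND]: B accumulator offline=occurs, Auxiliary shutoff valve is inoperative=occurs → all inputs occur → occurs.
System B inoperative [AND]: Upper engine-driven pump stuck=occurs, PTU path down=occurs, Case drain malfunctions=occurs → all inputs occur → occurs.
Right circuit inoperative [AND]: Left return filter lost=occurs, Primary PTU is inoperative=occurs → all inputs occur → occurs.
Left circuit down [AND]: Emergency reservoir 2 is down=occurs, Selector valve 2 is inoperative=occurs, Right electric pump 2 lost=occurs → all inputs occur → occurs.
System A 2 unavailable [AND]: Right circuit inoperative=occurs, Pressure line fails=occurs, Left circuit down=occurs → all inputs occur → occurs.
Aircraft hydraulic pressure lost [AND]: Standby system fails=occurs, System B inoperative=occurs, System A 2 unavailable=occurs → all inputs occur → occurs.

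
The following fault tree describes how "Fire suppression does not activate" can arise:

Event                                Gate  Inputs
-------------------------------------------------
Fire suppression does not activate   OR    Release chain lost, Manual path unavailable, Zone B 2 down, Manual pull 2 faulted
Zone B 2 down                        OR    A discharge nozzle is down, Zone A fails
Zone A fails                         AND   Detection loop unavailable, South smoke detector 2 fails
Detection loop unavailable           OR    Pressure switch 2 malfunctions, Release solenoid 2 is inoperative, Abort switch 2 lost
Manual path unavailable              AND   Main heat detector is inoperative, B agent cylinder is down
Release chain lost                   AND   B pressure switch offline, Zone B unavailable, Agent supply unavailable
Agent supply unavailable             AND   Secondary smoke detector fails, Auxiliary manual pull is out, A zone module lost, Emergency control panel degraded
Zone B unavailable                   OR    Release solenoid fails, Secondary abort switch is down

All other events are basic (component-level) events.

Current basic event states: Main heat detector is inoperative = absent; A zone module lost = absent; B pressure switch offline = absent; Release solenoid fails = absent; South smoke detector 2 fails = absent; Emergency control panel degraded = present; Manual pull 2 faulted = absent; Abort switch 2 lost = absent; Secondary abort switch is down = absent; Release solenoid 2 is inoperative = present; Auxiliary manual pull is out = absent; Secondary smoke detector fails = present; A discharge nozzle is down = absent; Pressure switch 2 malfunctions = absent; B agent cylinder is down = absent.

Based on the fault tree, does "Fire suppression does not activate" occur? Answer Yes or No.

Zone B unavailable [OR]: Release solenoid fails=not, Secondary abort switch is down=not → no input occurs → does not occur.
Agent supply unavailable [AND]: Secondary smoke detector fails=occurs, Auxiliary manual pull is out=not, A zone module lost=not, Emergency control panel degraded=occurs → not all inputs occur → does not occur.
Release chain lost [AND]: B pressure switch offline=not, Zone B unavailable=not, Agent supply unavailable=not → not all inputs occur → does not occur.
Manual path unavailable [AND]: Main heat detector is inoperative=not, B agent cylinder is down=not → not all inputs occur → does not occur.
Detection loop unavailable [OR]: Pressure switch 2 malfunctions=not, Release solenoid 2 is inoperative=occurs, Abort switch 2 lost=not → at least one input occurs → occurs.
Zone A fails [AND]: Detection loop unavailable=occurs, South smoke detector 2 fails=not → not all inputs occur → does not occur.
Zone B 2 down [OR]: A discharge nozzle is down=not, Zone A fails=not → no input occurs → does not occur.
Fire suppression does not activate [OR]: Release chain lost=not, Manual path unavailable=not, Zone B 2 down=not, Manual pull 2 faulted=not → no input occurs → does not occur.

No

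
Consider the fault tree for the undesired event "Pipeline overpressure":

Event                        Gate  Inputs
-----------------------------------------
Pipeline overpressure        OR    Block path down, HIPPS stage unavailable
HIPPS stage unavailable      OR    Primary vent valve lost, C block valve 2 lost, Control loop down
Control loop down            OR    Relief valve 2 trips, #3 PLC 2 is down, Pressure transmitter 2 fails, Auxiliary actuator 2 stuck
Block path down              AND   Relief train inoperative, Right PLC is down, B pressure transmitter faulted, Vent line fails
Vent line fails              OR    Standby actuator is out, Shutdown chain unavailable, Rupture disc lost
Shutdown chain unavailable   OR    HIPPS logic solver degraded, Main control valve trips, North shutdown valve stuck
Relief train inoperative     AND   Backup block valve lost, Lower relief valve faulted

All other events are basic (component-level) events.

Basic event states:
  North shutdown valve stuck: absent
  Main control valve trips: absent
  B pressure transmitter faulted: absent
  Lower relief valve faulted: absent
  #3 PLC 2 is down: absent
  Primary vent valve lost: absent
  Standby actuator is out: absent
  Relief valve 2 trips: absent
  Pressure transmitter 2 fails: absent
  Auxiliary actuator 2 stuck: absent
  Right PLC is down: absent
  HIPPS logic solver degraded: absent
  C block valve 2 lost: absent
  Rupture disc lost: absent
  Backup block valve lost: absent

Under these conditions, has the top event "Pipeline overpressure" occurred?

No

Relief train inoperative [AND]: Backup block valve lost=not, Lower relief valve faulted=not → not all inputs occur → does not occur.
Shutdown chain unavailable [OR]: HIPPS logic solver degraded=not, Main control valve trips=not, North shutdown valve stuck=not → no input occurs → does not occur.
Vent line fails [OR]: Standby actuator is out=not, Shutdown chain unavailable=not, Rupture disc lost=not → no input occurs → does not occur.
Block path down [AND]: Relief train inoperative=not, Right PLC is down=not, B pressure transmitter faulted=not, Vent line fails=not → not all inputs occur → does not occur.
Control loop down [OR]: Relief valve 2 trips=not, #3 PLC 2 is down=not, Pressure transmitter 2 fails=not, Auxiliary actuator 2 stuck=not → no input occurs → does not occur.
HIPPS stage unavailable [OR]: Primary vent valve lost=not, C block valve 2 lost=not, Control loop down=not → no input occurs → does not occur.
Pipeline overpressure [OR]: Block path down=not, HIPPS stage unavailable=not → no input occurs → does not occur.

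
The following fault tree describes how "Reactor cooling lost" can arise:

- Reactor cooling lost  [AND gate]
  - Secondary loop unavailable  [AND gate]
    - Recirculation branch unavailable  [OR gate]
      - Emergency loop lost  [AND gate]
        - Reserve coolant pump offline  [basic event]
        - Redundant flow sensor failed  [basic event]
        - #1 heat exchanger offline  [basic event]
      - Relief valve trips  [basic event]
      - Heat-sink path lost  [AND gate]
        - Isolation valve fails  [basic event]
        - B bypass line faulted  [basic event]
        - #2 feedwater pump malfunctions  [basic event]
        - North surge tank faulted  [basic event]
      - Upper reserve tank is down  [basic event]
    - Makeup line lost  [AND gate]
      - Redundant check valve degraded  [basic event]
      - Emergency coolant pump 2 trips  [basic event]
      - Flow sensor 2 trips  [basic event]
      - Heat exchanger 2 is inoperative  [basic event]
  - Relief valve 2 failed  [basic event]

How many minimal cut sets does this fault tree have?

Emergency loop lost [AND]: one cut set from each child combined → 1 × 1 × 1 = 1 cut set(s).
Heat-sink path lost [AND]: one cut set from each child combined → 1 × 1 × 1 × 1 = 1 cut set(s).
Recirculation branch unavailable [OR]: union of children's cut sets → 4 cut set(s).
Makeup line lost [AND]: one cut set from each child combined → 1 × 1 × 1 × 1 = 1 cut set(s).
Secondary loop unavailable [AND]: one cut set from each child combined → 4 × 1 = 4 cut set(s).
Reactor cooling lost [AND]: one cut set from each child combined → 4 × 1 = 4 cut set(s).
Minimal cut sets: {#1 heat exchanger offline, Emergency coolant pump 2 trips, Flow sensor 2 trips, Heat exchanger 2 is inoperative, Redundant check valve degraded, Redundant flow sensor failed, Relief valve 2 failed, Reserve coolant pump offline}; {Emergency coolant pump 2 trips, Flow sensor 2 trips, Heat exchanger 2 is inoperative, Redundant check valve degraded, Relief valve 2 failed, Relief valve trips}; {#2 feedwater pump malfunctions, B bypass line faulted, Emergency coolant pump 2 trips, Flow sensor 2 trips, Heat exchanger 2 is inoperative, Isolation valve fails, North surge tank faulted, Redundant check valve degraded, Relief valve 2 failed}; {Emergency coolant pump 2 trips, Flow sensor 2 trips, Heat exchanger 2 is inoperative, Redundant check valve degraded, Relief valve 2 failed, Upper reserve tank is down}.

4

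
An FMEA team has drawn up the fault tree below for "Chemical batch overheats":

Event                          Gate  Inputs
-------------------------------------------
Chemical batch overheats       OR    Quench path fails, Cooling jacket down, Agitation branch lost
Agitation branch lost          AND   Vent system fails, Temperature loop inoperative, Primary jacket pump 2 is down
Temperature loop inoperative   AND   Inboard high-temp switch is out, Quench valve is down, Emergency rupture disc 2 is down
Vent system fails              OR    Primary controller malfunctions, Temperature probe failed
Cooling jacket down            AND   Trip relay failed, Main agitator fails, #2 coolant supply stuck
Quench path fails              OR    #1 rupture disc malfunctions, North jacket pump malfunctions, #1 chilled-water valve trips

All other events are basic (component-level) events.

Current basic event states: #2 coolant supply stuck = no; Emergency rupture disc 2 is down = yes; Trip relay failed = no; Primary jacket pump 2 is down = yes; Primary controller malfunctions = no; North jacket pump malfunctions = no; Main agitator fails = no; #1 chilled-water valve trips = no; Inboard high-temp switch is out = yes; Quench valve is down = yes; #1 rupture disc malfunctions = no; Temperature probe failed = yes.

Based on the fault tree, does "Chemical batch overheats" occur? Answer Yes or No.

Yes

Quench path fails [OR]: #1 rupture disc malfunctions=not, North jacket pump malfunctions=not, #1 chilled-water valve trips=not → no input occurs → does not occur.
Cooling jacket down [AND]: Trip relay failed=not, Main agitator fails=not, #2 coolant supply stuck=not → not all inputs occur → does not occur.
Vent system fails [OR]: Primary controller malfunctions=not, Temperature probe failed=occurs → at least one input occurs → occurs.
Temperature loop inoperative [AND]: Inboard high-temp switch is out=occurs, Quench valve is down=occurs, Emergency rupture disc 2 is down=occurs → all inputs occur → occurs.
Agitation branch lost [AND]: Vent system fails=occurs, Temperature loop inoperative=occurs, Primary jacket pump 2 is down=occurs → all inputs occur → occurs.
Chemical batch overheats [OR]: Quench path fails=not, Cooling jacket down=not, Agitation branch lost=occurs → at least one input occurs → occurs.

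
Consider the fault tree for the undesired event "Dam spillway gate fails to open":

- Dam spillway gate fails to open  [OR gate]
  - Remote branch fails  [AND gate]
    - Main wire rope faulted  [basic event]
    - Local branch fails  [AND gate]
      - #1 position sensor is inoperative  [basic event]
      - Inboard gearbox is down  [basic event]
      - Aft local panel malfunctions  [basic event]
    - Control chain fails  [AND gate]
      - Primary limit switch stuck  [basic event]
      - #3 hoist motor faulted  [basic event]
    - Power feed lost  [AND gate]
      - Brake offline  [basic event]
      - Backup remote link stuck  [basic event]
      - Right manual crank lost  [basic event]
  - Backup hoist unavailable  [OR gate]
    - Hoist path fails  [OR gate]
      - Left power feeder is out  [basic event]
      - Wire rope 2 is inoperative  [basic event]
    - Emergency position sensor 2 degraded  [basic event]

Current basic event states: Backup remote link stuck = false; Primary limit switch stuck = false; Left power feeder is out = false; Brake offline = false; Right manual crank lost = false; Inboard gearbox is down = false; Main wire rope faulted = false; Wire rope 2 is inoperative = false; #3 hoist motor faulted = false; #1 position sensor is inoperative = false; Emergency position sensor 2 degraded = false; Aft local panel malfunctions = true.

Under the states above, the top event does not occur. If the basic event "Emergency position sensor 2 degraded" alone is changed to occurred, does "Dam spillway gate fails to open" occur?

Counterfactual: set "Emergency position sensor 2 degraded" to occurred.
Local branch fails [AND]: #1 position sensor is inoperative=not, Inboard gearbox is down=not, Aft local panel malfunctions=occurs → not all inputs occur → does not occur.
Control chain fails [AND]: Primary limit switch stuck=not, #3 hoist motor faulted=not → not all inputs occur → does not occur.
Power feed lost [AND]: Brake offline=not, Backup remote link stuck=not, Right manual crank lost=not → not all inputs occur → does not occur.
Remote branch fails [AND]: Main wire rope faulted=not, Local branch fails=not, Control chain fails=not, Power feed lost=not → not all inputs occur → does not occur.
Hoist path fails [OR]: Left power feeder is out=not, Wire rope 2 is inoperative=not → no input occurs → does not occur.
Backup hoist unavailable [OR]: Hoist path fails=not, Emergency position sensor 2 degraded=occurs → at least one input occurs → occurs.
Dam spillway gate fails to open [OR]: Remote branch fails=not, Backup hoist unavailable=occurs → at least one input occurs → occurs.

Yes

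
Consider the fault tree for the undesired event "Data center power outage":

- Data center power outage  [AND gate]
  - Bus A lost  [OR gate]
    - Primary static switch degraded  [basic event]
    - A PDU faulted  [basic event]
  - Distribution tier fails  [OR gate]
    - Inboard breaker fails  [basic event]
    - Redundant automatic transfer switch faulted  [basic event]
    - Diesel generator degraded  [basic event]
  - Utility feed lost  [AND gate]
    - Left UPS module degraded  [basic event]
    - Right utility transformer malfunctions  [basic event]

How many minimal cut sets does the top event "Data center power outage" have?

Bus A lost [OR]: union of children's cut sets → 2 cut set(s).
Distribution tier fails [OR]: union of children's cut sets → 3 cut set(s).
Utility feed lost [AND]: one cut set from each child combined → 1 × 1 = 1 cut set(s).
Data center power outage [AND]: one cut set from each child combined → 2 × 3 × 1 = 6 cut set(s).
Minimal cut sets: {Inboard breaker fails, Left UPS module degraded, Primary static switch degraded, Right utility transformer malfunctions}; {Left UPS module degraded, Primary static switch degraded, Redundant automatic transfer switch faulted, Right utility transformer malfunctions}; {Diesel generator degraded, Left UPS module degraded, Primary static switch degraded, Right utility transformer malfunctions}; {A PDU faulted, Inboard breaker fails, Left UPS module degraded, Right utility transformer malfunctions}; {A PDU faulted, Left UPS module degraded, Redundant automatic transfer switch faulted, Right utility transformer malfunctions}; {A PDU faulted, Diesel generator degraded, Left UPS module degraded, Right utility transformer malfunctions}.

6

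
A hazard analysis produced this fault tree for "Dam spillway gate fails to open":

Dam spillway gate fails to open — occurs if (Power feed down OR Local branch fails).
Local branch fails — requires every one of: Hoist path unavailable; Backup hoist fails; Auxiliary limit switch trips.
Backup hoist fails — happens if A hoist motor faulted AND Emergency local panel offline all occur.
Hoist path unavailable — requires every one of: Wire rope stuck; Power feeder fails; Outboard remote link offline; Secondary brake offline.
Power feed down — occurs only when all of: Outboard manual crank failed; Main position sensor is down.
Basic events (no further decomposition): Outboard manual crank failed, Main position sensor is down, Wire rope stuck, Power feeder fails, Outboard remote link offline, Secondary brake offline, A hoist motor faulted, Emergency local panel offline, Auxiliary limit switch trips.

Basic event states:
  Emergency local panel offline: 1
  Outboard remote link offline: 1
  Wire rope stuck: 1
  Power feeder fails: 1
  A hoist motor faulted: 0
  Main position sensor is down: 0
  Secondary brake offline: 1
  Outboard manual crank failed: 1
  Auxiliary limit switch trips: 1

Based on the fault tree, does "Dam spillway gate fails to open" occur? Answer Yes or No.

No

Power feed down [AND]: Outboard manual crank failed=occurs, Main position sensor is down=not → not all inputs occur → does not occur.
Hoist path unavailable [AND]: Wire rope stuck=occurs, Power feeder fails=occurs, Outboard remote link offline=occurs, Secondary brake offline=occurs → all inputs occur → occurs.
Backup hoist fails [AND]: A hoist motor faulted=not, Emergency local panel offline=occurs → not all inputs occur → does not occur.
Local branch fails [AND]: Hoist path unavailable=occurs, Backup hoist fails=not, Auxiliary limit switch trips=occurs → not all inputs occur → does not occur.
Dam spillway gate fails to open [OR]: Power feed down=not, Local branch fails=not → no input occurs → does not occur.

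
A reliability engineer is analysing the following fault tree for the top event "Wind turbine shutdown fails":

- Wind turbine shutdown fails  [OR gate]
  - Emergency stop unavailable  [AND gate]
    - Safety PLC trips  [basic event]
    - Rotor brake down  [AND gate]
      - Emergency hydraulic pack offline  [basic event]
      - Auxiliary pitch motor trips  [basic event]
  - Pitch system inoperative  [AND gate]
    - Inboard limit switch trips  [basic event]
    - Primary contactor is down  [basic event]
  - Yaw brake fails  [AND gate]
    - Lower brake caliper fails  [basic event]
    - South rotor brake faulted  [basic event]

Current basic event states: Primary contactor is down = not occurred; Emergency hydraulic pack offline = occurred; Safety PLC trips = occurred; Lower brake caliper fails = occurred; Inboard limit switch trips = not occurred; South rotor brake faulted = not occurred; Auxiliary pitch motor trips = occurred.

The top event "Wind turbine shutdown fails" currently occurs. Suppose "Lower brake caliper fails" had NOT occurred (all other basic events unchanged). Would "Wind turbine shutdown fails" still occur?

Yes

Counterfactual: set "Lower brake caliper fails" to not occurred.
Rotor brake down [AND]: Emergency hydraulic pack offline=occurs, Auxiliary pitch motor trips=occurs → all inputs occur → occurs.
Emergency stop unavailable [AND]: Safety PLC trips=occurs, Rotor brake down=occurs → all inputs occur → occurs.
Pitch system inoperative [AND]: Inboard limit switch trips=not, Primary contactor is down=not → not all inputs occur → does not occur.
Yaw brake fails [AND]: Lower brake caliper fails=not, South rotor brake faulted=not → not all inputs occur → does not occur.
Wind turbine shutdown fails [OR]: Emergency stop unavailable=occurs, Pitch system inoperative=not, Yaw brake fails=not → at least one input occurs → occurs.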